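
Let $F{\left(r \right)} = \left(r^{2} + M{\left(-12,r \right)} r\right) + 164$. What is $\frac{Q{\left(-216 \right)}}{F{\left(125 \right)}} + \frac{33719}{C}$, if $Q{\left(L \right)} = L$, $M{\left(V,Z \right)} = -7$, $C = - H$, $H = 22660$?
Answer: $- \frac{253889863}{168975620} \approx -1.5025$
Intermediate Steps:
$C = -22660$ ($C = \left(-1\right) 22660 = -22660$)
$F{\left(r \right)} = 164 + r^{2} - 7 r$ ($F{\left(r \right)} = \left(r^{2} - 7 r\right) + 164 = 164 + r^{2} - 7 r$)
$\frac{Q{\left(-216 \right)}}{F{\left(125 \right)}} + \frac{33719}{C} = - \frac{216}{164 + 125^{2} - 875} + \frac{33719}{-22660} = - \frac{216}{164 + 15625 - 875} + 33719 \left(- \frac{1}{22660}\right) = - \frac{216}{14914} - \frac{33719}{22660} = \left(-216\right) \frac{1}{14914} - \frac{33719}{22660} = - \frac{108}{7457} - \frac{33719}{22660} = - \frac{253889863}{168975620}$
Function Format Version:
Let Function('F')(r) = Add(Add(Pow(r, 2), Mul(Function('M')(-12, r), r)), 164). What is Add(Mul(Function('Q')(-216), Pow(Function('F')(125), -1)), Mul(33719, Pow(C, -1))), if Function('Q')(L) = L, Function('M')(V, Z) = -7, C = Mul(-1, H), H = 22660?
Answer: Rational(-253889863, 168975620) ≈ -1.5025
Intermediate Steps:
C = -22660 (C = Mul(-1, 22660) = -22660)
Function('F')(r) = Add(164, Pow(r, 2), Mul(-7, r)) (Function('F')(r) = Add(Add(Pow(r, 2), Mul(-7, r)), 164) = Add(164, Pow(r, 2), Mul(-7, r)))
Add(Mul(Function('Q')(-216), Pow(Function('F')(125), -1)), Mul(33719, Pow(C, -1))) = Add(Mul(-216, Pow(Add(164, Pow(125, 2), Mul(-7, 125)), -1)), Mul(33719, Pow(-22660, -1))) = Add(Mul(-216, Pow(Add(164, 15625, -875), -1)), Mul(33719, Rational(-1, 22660))) = Add(Mul(-216, Pow(14914, -1)), Rational(-33719, 22660)) = Add(Mul(-216, Rational(1, 14914)), Rational(-33719, 22660)) = Add(Rational(-108, 7457), Rational(-33719, 22660)) = Rational(-253889863, 168975620)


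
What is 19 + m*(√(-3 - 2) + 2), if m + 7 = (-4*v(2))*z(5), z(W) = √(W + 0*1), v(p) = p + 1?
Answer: 5 - 60*I - √5*(24 + 7*I) ≈ -48.666 - 75.652*I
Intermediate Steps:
v(p) = 1 + p
z(W) = √W (z(W) = √(W + 0) = √W)
m = -7 - 12*√5 (m = -7 + (-4*(1 + 2))*√5 = -7 + (-4*3)*√5 = -7 - 12*√5 ≈ -33.833)
19 + m*(√(-3 - 2) + 2) = 19 + (-7 - 12*√5)*(√(-3 - 2) + 2) = 19 + (-7 - 12*√5)*(√(-5) + 2) = 19 + (-7 - 12*√5)*(I*√5 + 2) = 19 + (-7 - 12*√5)*(2 + I*√5)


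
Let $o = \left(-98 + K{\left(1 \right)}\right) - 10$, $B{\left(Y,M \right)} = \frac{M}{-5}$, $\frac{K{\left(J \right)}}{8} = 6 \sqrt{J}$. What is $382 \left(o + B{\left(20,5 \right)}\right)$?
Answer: $-23302$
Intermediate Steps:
$K{\left(J \right)} = 48 \sqrt{J}$ ($K{\left(J \right)} = 8 \cdot 6 \sqrt{J} = 48 \sqrt{J}$)
$B{\left(Y,M \right)} = - \frac{M}{5}$ ($B{\left(Y,M \right)} = M \left(- \frac{1}{5}\right) = - \frac{M}{5}$)
$o = -60$ ($o = \left(-98 + 48 \sqrt{1}\right) - 10 = \left(-98 + 48 \cdot 1\right) - 10 = \left(-98 + 48\right) - 10 = -50 - 10 = -60$)
$382 \left(o + B{\left(20,5 \right)}\right) = 382 \left(-60 - 1\right) = 382 \left(-61\right) = -23302$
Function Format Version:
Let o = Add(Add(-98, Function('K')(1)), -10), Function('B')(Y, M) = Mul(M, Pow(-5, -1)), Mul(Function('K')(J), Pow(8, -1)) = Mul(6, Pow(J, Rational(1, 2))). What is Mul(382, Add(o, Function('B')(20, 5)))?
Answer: -23302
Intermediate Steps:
Function('K')(J) = Mul(48, Pow(J, Rational(1, 2))) (Function('K')(J) = Mul(8, Mul(6, Pow(J, Rational(1, 2)))) = Mul(48, Pow(J, Rational(1, 2))))
Function('B')(Y, M) = Mul(Rational(-1, 5), M) (Function('B')(Y, M) = Mul(M, Rational(-1, 5)) = Mul(Rational(-1, 5), M))
o = -60 (o = Add(Add(-98, Mul(48, Pow(1, Rational(1, 2)))), -10) = Add(Add(-98, Mul(48, 1)), -10) = Add(Add(-98, 48), -10) = Add(-50, -10) = -60)
Mul(382, Add(o, Function('B')(20, 5))) = Mul(382, Add(-60, Mul(Rational(-1, 5), 5))) = Mul(382, Add(-60, -1)) = Mul(382, -61) = -23302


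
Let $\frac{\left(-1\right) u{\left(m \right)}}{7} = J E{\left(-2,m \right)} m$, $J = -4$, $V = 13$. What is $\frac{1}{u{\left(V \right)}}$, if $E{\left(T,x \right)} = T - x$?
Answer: $- \frac{1}{5460} \approx -0.00018315$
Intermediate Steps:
$u{\left(m \right)} = - 7 m \left(8 + 4 m\right)$ ($u{\left(m \right)} = - 7 - 4 \left(-2 - m\right) m = - 7 \left(8 + 4 m\right) m = - 7 m \left(8 + 4 m\right)$)
$\frac{1}{u{\left(V \right)}} = \frac{1}{\left(-28\right) 13 \left(2 + 13\right)} = \frac{1}{\left(-28\right) 13 \cdot 15} = \frac{1}{-5460} = - \frac{1}{5460}$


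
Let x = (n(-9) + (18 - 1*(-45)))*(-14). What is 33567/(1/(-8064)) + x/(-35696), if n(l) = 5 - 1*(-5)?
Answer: -4831173171713/17848 ≈ -2.7068e+8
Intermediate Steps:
n(l) = 10 (n(l) = 5 + 5 = 10)
x = -1022 (x = (10 + (18 - 1*(-45)))*(-14) = (10 + (18 + 45))*(-14) = (10 + 63)*(-14) = 73*(-14) = -1022)
33567/(1/(-8064)) + x/(-35696) = 33567/(1/(-8064)) - 1022/(-35696) = 33567/(-1/8064) - 1022*(-1/35696) = 33567*(-8064) + 511/17848 = -270684288 + 511/17848 = -4831173171713/17848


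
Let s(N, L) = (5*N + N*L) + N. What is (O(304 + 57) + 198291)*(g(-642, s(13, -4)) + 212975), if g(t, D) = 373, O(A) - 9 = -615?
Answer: 42175699380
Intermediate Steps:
s(N, L) = 6*N + L*N (s(N, L) = (5*N + L*N) + N = 6*N + L*N)
O(A) = -606 (O(A) = 9 - 615 = -606)
(O(304 + 57) + 198291)*(g(-642, s(13, -4)) + 212975) = (-606 + 198291)*(373 + 212975) = 197685*213348 = 42175699380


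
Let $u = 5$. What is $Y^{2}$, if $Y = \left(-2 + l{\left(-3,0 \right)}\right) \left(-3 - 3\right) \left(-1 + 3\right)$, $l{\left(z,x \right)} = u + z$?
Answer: $0$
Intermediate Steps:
$l{\left(z,x \right)} = 5 + z$
$Y = 0$ ($Y = \left(-2 + \left(5 - 3\right)\right) \left(-3 - 3\right) \left(-1 + 3\right) = \left(-2 + 2\right) \left(\left(-6\right) 2\right) = 0 \left(-12\right) = 0$)
$Y^{2} = 0^{2} = 0$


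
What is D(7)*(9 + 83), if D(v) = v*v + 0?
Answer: 4508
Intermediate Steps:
D(v) = v**2 (D(v) = v**2 + 0 = v**2)
D(7)*(9 + 83) = 7**2*(9 + 83) = 49*92 = 4508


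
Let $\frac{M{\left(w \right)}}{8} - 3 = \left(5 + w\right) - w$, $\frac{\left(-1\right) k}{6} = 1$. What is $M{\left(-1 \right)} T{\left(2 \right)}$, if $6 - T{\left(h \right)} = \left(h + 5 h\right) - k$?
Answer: $-768$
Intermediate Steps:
$k = -6$ ($k = \left(-6\right) 1 = -6$)
$M{\left(w \right)} = 64$ ($M{\left(w \right)} = 24 + 8 \left(\left(5 + w\right) - w\right) = 24 + 8 \cdot 5 = 24 + 40 = 64$)
$T{\left(h \right)} = - 6 h$ ($T{\left(h \right)} = 6 - \left(\left(h + 5 h\right) - -6\right) = 6 - \left(6 h + 6\right) = 6 - \left(6 + 6 h\right) = - 6 h$)
$M{\left(-1 \right)} T{\left(2 \right)} = 64 \left(\left(-6\right) 2\right) = 64 \left(-12\right) = -768$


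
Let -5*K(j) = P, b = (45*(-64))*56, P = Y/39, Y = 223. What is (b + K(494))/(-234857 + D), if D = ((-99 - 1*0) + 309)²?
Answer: 31449823/37197615 ≈ 0.84548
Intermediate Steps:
D = 44100 (D = ((-99 + 0) + 309)² = (-99 + 309)² = 210² = 44100)
P = 223/39 ≈ 5.7179
b = -161280 (b = -2880*56 = -161280)
K(j) = -223/195 (K(j) = -⅕*223/39 = -223/195)
(b + K(494))/(-234857 + D) = (-161280 - 223/195)/(-234857 + 44100) = -31449823/195/(-190757) = -31449823/195*(-1/190757) = 31449823/37197615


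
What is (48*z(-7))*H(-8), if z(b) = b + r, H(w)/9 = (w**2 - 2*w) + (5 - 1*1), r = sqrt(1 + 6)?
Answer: -254016 + 36288*sqrt(7) ≈ -1.5801e+5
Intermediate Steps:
r = sqrt(7) ≈ 2.6458
H(w) = 36 - 18*w + 9*w**2 (H(w) = 9*((w**2 - 2*w) + (5 - 1*1)) = 9*((w**2 - 2*w) + (5 - 1)) = 9*((w**2 - 2*w) + 4) = 9*(4 + w**2 - 2*w) = 36 - 18*w + 9*w**2)
z(b) = b + sqrt(7)
(48*z(-7))*H(-8) = (48*(-7 + sqrt(7)))*(36 - 18*(-8) + 9*(-8)**2) = (-336 + 48*sqrt(7))*(36 + 144 + 9*64) = (-336 + 48*sqrt(7))*(36 + 144 + 576) = (-336 + 48*sqrt(7))*756 = -254016 + 36288*sqrt(7)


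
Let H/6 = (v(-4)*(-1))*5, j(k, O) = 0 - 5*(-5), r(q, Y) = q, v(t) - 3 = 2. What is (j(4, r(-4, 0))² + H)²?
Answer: 225625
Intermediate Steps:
v(t) = 5 (v(t) = 3 + 2 = 5)
j(k, O) = 25 (j(k, O) = 0 + 25 = 25)
H = -150 (H = 6*((5*(-1))*5) = 6*(-5*5) = 6*(-25) = -150)
(j(4, r(-4, 0))² + H)² = (25² - 150)² = (625 - 150)² = 475² = 225625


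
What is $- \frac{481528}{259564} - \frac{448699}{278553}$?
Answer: $- \frac{62649294055}{18075582723} \approx -3.466$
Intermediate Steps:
$- \frac{481528}{259564} - \frac{448699}{278553} = \left(-481528\right) \frac{1}{259564} - \frac{448699}{278553} = - \frac{120382}{64891} - \frac{448699}{278553} = - \frac{62649294055}{18075582723}$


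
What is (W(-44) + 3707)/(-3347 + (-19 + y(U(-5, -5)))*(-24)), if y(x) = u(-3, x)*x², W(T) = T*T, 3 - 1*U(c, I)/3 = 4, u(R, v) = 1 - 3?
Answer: -5643/2459 ≈ -2.2948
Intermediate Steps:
u(R, v) = -2
U(c, I) = -3 (U(c, I) = 9 - 3*4 = 9 - 12 = -3)
W(T) = T²
y(x) = -2*x²
(W(-44) + 3707)/(-3347 + (-19 + y(U(-5, -5)))*(-24)) = ((-44)² + 3707)/(-3347 + (-19 - 2*(-3)²)*(-24)) = (1936 + 3707)/(-3347 + (-19 - 2*9)*(-24)) = 5643/(-3347 + (-19 - 18)*(-24)) = 5643/(-3347 - 37*(-24)) = 5643/(-3347 + 888) = 5643/(-2459) = 5643*(-1/2459) = -5643/2459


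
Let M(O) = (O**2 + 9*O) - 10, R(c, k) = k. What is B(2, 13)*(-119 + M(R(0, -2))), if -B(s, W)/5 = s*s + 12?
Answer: 11440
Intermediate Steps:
M(O) = -10 + O**2 + 9*O
B(s, W) = -60 - 5*s**2 (B(s, W) = -5*(s*s + 12) = -5*(s**2 + 12) = -5*(12 + s**2) = -60 - 5*s**2)
B(2, 13)*(-119 + M(R(0, -2))) = (-60 - 5*2**2)*(-119 + (-10 + (-2)**2 + 9*(-2))) = (-60 - 5*4)*(-119 + (-10 + 4 - 18)) = (-60 - 20)*(-119 - 24) = -80*(-143) = 11440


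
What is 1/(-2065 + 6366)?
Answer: 1/4301 ≈ 0.00023250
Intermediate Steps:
1/(-2065 + 6366) = 1/4301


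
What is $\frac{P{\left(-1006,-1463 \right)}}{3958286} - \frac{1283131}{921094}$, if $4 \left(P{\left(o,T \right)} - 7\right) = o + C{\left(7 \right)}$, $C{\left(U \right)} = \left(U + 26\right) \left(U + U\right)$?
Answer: $- \frac{1269779573648}{911488371221} \approx -1.3931$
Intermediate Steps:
$C{\left(U \right)} = 2 U \left(26 + U\right)$ ($C{\left(U \right)} = \left(26 + U\right) 2 U = 2 U \left(26 + U\right)$)
$P{\left(o,T \right)} = \frac{245}{2} + \frac{o}{4}$ ($P{\left(o,T \right)} = 7 + \frac{o + 2 \cdot 7 \left(26 + 7\right)}{4} = 7 + \frac{o + 2 \cdot 7 \cdot 33}{4} = 7 + \frac{o + 462}{4} = 7 + \frac{462 + o}{4} = 7 + \left(\frac{231}{2} + \frac{o}{4}\right) = \frac{245}{2} + \frac{o}{4}$)
$\frac{P{\left(-1006,-1463 \right)}}{3958286} - \frac{1283131}{921094} = \frac{\frac{245}{2} + \frac{1}{4} \left(-1006\right)}{3958286} - \frac{1283131}{921094} = \left(\frac{245}{2} - \frac{503}{2}\right) \frac{1}{3958286} - \frac{1283131}{921094} = \left(-129\right) \frac{1}{3958286} - \frac{1283131}{921094} = - \frac{129}{3958286} - \frac{1283131}{921094} = - \frac{1269779573648}{911488371221}$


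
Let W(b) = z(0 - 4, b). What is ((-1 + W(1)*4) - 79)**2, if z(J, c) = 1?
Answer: 5776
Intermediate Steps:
W(b) = 1
((-1 + W(1)*4) - 79)**2 = ((-1 + 1*4) - 79)**2 = ((-1 + 4) - 79)**2 = (3 - 79)**2 = (-76)**2 = 5776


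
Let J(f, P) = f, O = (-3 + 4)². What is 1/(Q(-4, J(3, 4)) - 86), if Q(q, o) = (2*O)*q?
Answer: -1/94 ≈ -0.010638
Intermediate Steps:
O = 1 (O = 1² = 1)
Q(q, o) = 2*q (Q(q, o) = (2*1)*q = 2*q)
1/(Q(-4, J(3, 4)) - 86) = 1/(2*(-4) - 86) = 1/(-8 - 86) = 1/(-94) = -1/94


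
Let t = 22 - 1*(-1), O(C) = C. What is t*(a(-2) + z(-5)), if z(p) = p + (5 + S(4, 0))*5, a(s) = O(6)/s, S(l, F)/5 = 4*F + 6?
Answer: 3841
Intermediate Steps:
S(l, F) = 30 + 20*F (S(l, F) = 5*(4*F + 6) = 5*(6 + 4*F) = 30 + 20*F)
a(s) = 6/s
z(p) = 175 + p (z(p) = p + (5 + (30 + 20*0))*5 = p + (5 + (30 + 0))*5 = p + (5 + 30)*5 = p + 35*5 = p + 175 = 175 + p)
t = 23 (t = 22 + 1 = 23)
t*(a(-2) + z(-5)) = 23*(6/(-2) + (175 - 5)) = 23*(6*(-1/2) + 170) = 23*(-3 + 170) = 23*167 = 3841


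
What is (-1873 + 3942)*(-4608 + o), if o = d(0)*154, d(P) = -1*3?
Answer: -10489830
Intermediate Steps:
d(P) = -3
o = -462 (o = -3*154 = -462)
(-1873 + 3942)*(-4608 + o) = (-1873 + 3942)*(-4608 - 462) = 2069*(-5070) = -10489830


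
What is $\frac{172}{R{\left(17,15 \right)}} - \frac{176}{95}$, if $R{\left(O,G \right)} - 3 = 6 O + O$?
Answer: $- \frac{2566}{5795} \approx -0.4428$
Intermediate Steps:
$R{\left(O,G \right)} = 3 + 7 O$ ($R{\left(O,G \right)} = 3 + \left(6 O + O\right) = 3 + 7 O$)
$\frac{172}{R{\left(17,15 \right)}} - \frac{176}{95} = \frac{172}{3 + 7 \cdot 17} - \frac{176}{95} = \frac{172}{3 + 119} - \frac{176}{95} = \frac{172}{122} - \frac{176}{95} = 172 \cdot \frac{1}{122} - \frac{176}{95} = \frac{86}{61} - \frac{176}{95} = - \frac{2566}{5795}$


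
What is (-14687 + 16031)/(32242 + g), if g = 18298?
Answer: 48/1805 ≈ 0.026593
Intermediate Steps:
(-14687 + 16031)/(32242 + g) = (-14687 + 16031)/(32242 + 18298) = 1344/50540 = 1344*(1/50540) = 48/1805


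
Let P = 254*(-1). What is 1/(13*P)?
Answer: -1/3302 ≈ -0.00030285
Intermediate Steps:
P = -254
1/(13*P) = 1/(13*(-254)) = 1/(-3302) = -1/3302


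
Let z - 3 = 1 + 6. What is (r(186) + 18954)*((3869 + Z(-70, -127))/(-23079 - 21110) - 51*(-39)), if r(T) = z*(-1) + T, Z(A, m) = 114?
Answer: 1681296253940/44189 ≈ 3.8048e+7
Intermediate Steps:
z = 10 (z = 3 + (1 + 6) = 3 + 7 = 10)
r(T) = -10 + T (r(T) = 10*(-1) + T = -10 + T)
(r(186) + 18954)*((3869 + Z(-70, -127))/(-23079 - 21110) - 51*(-39)) = ((-10 + 186) + 18954)*((3869 + 114)/(-23079 - 21110) - 51*(-39)) = (176 + 18954)*(3983/(-44189) + 1989) = 19130*(3983*(-1/44189) + 1989) = 19130*(-3983/44189 + 1989) = 19130*(87887938/44189) = 1681296253940/44189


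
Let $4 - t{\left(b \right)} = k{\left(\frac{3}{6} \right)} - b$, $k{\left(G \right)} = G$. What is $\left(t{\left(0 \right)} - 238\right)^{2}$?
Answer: $\frac{219961}{4} \approx 54990.0$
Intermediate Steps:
$t{\left(b \right)} = \frac{7}{2} + b$ ($t{\left(b \right)} = 4 - \left(\frac{3}{6} - b\right) = 4 - \left(3 \cdot \frac{1}{6} - b\right) = 4 - \left(\frac{1}{2} - b\right) = 4 + \left(- \frac{1}{2} + b\right) = \frac{7}{2} + b$)
$\left(t{\left(0 \right)} - 238\right)^{2} = \left(\left(\frac{7}{2} + 0\right) - 238\right)^{2} = \left(\frac{7}{2} - 238\right)^{2} = \left(- \frac{469}{2}\right)^{2} = \frac{219961}{4}$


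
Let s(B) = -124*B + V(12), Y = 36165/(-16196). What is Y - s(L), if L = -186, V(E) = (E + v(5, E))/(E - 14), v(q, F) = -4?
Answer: -373515925/16196 ≈ -23062.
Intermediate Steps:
Y = -36165/16196 (Y = 36165*(-1/16196) = -36165/16196 ≈ -2.2330)
V(E) = (-4 + E)/(-14 + E) (V(E) = (E - 4)/(E - 14) = (-4 + E)/(-14 + E))
s(B) = -4 - 124*B (s(B) = -124*B + (-4 + 12)/(-14 + 12) = -124*B + 8/(-2) = -124*B - 1/2*8 = -124*B - 4 = -4 - 124*B)
Y - s(L) = -36165/16196 - (-4 - 124*(-186)) = -36165/16196 - (-4 + 23064) = -36165/16196 - 1*23060 = -36165/16196 - 23060 = -373515925/16196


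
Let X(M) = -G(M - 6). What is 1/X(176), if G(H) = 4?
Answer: -¼ ≈ -0.25000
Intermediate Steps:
X(M) = -4 (X(M) = -1*4 = -4)
1/X(176) = 1/(-4) = -¼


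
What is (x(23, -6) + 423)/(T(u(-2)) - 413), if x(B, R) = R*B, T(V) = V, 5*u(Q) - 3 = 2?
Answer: -285/412 ≈ -0.69175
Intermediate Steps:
u(Q) = 1 (u(Q) = ⅗ + (⅕)*2 = ⅗ + ⅖ = 1)
x(B, R) = B*R
(x(23, -6) + 423)/(T(u(-2)) - 413) = (23*(-6) + 423)/(1 - 413) = (-138 + 423)/(-412) = 285*(-1/412) = -285/412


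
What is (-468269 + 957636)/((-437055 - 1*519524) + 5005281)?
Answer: 489367/4048702 ≈ 0.12087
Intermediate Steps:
(-468269 + 957636)/((-437055 - 1*519524) + 5005281) = 489367/((-437055 - 519524) + 5005281) = 489367/(-956579 + 5005281) = 489367/4048702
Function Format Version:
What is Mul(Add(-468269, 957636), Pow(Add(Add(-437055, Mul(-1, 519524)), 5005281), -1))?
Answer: Rational(489367, 4048702) ≈ 0.12087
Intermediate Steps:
Mul(Add(-468269, 957636), Pow(Add(Add(-437055, Mul(-1, 519524)), 5005281), -1)) = Mul(489367, Pow(Add(Add(-437055, -519524), 5005281), -1)) = Mul(489367, Pow(Add(-956579, 5005281), -1)) = Mul(489367, Pow(4048702, -1)) = Mul(489367, Rational(1, 4048702)) = Rational(489367, 4048702)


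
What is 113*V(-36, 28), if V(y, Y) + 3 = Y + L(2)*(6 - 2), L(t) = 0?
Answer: 2825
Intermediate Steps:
V(y, Y) = -3 + Y (V(y, Y) = -3 + (Y + 0*(6 - 2)) = -3 + (Y + 0*4) = -3 + (Y + 0) = -3 + Y)
113*V(-36, 28) = 113*(-3 + 28) = 113*25 = 2825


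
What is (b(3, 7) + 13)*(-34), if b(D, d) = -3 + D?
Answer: -442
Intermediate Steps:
(b(3, 7) + 13)*(-34) = ((-3 + 3) + 13)*(-34) = (0 + 13)*(-34) = 13*(-34) = -442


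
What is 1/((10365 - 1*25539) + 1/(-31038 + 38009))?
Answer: -6971/105777953 ≈ -6.5902e-5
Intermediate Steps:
1/((10365 - 1*25539) + 1/(-31038 + 38009)) = 1/((10365 - 25539) + 1/6971) = 1/(-15174 + 1/6971) = 1/(-105777953/6971) = -6971/105777953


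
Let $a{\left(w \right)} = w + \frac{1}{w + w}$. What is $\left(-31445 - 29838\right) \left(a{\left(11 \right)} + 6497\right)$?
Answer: $- \frac{8774316091}{22} \approx -3.9883 \cdot 10^{8}$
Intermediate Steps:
$a{\left(w \right)} = w + \frac{1}{2 w}$
$\left(-31445 - 29838\right) \left(a{\left(11 \right)} + 6497\right) = \left(-31445 - 29838\right) \left(\left(11 + \frac{1}{2 \cdot 11}\right) + 6497\right) = - 61283 \left(\left(11 + \frac{1}{2} \cdot \frac{1}{11}\right) + 6497\right) = - 61283 \left(\left(11 + \frac{1}{22}\right) + 6497\right) = - 61283 \left(\frac{243}{22} + 6497\right) = \left(-61283\right) \frac{143177}{22} = - \frac{8774316091}{22}$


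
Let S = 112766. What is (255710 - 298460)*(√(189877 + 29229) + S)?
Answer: -4820746500 - 42750*√219106 ≈ -4.8408e+9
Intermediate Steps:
(255710 - 298460)*(√(189877 + 29229) + S) = (255710 - 298460)*(√(189877 + 29229) + 112766) = -42750*(√219106 + 112766) = -42750*(112766 + √219106) = -4820746500 - 42750*√219106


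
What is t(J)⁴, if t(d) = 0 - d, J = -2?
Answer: 16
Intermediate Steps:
t(d) = -d
t(J)⁴ = (-1*(-2))⁴ = 2⁴ = 16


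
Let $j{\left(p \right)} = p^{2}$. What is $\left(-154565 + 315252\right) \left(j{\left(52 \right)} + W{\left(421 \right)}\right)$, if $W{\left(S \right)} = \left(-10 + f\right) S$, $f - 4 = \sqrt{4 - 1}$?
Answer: $28602286 + 67649227 \sqrt{3} \approx 1.4577 \cdot 10^{8}$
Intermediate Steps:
$f = 4 + \sqrt{3}$ ($f = 4 + \sqrt{4 - 1} = 4 + \sqrt{3} \approx 5.732$)
$W{\left(S \right)} = S \left(-6 + \sqrt{3}\right)$ ($W{\left(S \right)} = \left(-10 + \left(4 + \sqrt{3}\right)\right) S = \left(-6 + \sqrt{3}\right) S = S \left(-6 + \sqrt{3}\right)$)
$\left(-154565 + 315252\right) \left(j{\left(52 \right)} + W{\left(421 \right)}\right) = \left(-154565 + 315252\right) \left(52^{2} + 421 \left(-6 + \sqrt{3}\right)\right) = 160687 \left(2704 - \left(2526 - 421 \sqrt{3}\right)\right) = 160687 \left(178 + 421 \sqrt{3}\right) = 28602286 + 67649227 \sqrt{3}$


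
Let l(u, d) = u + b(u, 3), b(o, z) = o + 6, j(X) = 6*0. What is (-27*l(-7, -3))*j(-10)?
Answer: 0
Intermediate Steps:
j(X) = 0
b(o, z) = 6 + o
l(u, d) = 6 + 2*u (l(u, d) = u + (6 + u) = 6 + 2*u)
(-27*l(-7, -3))*j(-10) = -27*(6 + 2*(-7))*0 = -27*(6 - 14)*0 = -27*(-8)*0 = 216*0 = 0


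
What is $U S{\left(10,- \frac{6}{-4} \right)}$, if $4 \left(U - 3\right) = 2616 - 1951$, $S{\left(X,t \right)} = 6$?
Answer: $\frac{2031}{2} \approx 1015.5$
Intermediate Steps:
$U = \frac{677}{4}$ ($U = 3 + \frac{2616 - 1951}{4} = 3 + \frac{1}{4} \cdot 665 = 3 + \frac{665}{4} = \frac{677}{4} \approx 169.25$)
$U S{\left(10,- \frac{6}{-4} \right)} = \frac{677}{4} \cdot 6 = \frac{2031}{2}$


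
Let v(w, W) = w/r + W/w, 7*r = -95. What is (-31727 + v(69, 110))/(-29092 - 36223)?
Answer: 207993362/428139825 ≈ 0.48581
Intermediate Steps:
r = -95/7 (r = (1/7)*(-95) = -95/7 ≈ -13.571)
v(w, W) = -7*w/95 + W/w (v(w, W) = w/(-95/7) + W/w = w*(-7/95) + W/w = -7*w/95 + W/w)
(-31727 + v(69, 110))/(-29092 - 36223) = (-31727 + (-7/95*69 + 110/69))/(-29092 - 36223) = (-31727 + (-483/95 + 110*(1/69)))/(-65315) = (-31727 + (-483/95 + 110/69))*(-1/65315) = (-31727 - 22877/6555)*(-1/65315) = -207993362/6555*(-1/65315) = 207993362/428139825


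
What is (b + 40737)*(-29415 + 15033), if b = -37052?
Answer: -52997670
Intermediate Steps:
(b + 40737)*(-29415 + 15033) = (-37052 + 40737)*(-29415 + 15033) = 3685*(-14382) = -52997670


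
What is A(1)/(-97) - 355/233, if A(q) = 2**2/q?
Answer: -35367/22601 ≈ -1.5648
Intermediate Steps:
A(q) = 4/q
A(1)/(-97) - 355/233 = (4/1)/(-97) - 355/233 = (4*1)*(-1/97) - 355*1/233 = 4*(-1/97) - 355/233 = -4/97 - 355/233 = -35367/22601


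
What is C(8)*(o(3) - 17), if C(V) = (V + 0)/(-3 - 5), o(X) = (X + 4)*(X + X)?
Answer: -25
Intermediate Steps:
o(X) = 2*X*(4 + X) (o(X) = (4 + X)*(2*X) = 2*X*(4 + X))
C(V) = -V/8 (C(V) = V/(-8) = V*(-⅛) = -V/8)
C(8)*(o(3) - 17) = (-⅛*8)*(2*3*(4 + 3) - 17) = -(2*3*7 - 17) = -(42 - 17) = -1*25 = -25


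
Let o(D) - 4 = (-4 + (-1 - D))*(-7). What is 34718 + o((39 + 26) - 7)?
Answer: 35163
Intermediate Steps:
o(D) = 39 + 7*D (o(D) = 4 + (-4 + (-1 - D))*(-7) = 4 + (-5 - D)*(-7) = 4 + (35 + 7*D) = 39 + 7*D)
34718 + o((39 + 26) - 7) = 34718 + (39 + 7*((39 + 26) - 7)) = 34718 + (39 + 7*(65 - 7)) = 34718 + (39 + 7*58) = 34718 + (39 + 406) = 34718 + 445 = 35163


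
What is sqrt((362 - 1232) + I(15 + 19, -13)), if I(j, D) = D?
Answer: I*sqrt(883) ≈ 29.715*I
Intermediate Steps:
sqrt((362 - 1232) + I(15 + 19, -13)) = sqrt((362 - 1232) - 13) = sqrt(-870 - 13) = sqrt(-883) = I*sqrt(883)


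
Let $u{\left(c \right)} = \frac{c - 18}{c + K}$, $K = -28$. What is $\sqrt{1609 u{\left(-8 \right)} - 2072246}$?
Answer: $\frac{i \sqrt{74559022}}{6} \approx 1439.1 i$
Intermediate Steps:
$u{\left(c \right)} = \frac{-18 + c}{-28 + c}$ ($u{\left(c \right)} = \frac{c - 18}{c - 28} = \frac{-18 + c}{-28 + c}$)
$\sqrt{1609 u{\left(-8 \right)} - 2072246} = \sqrt{1609 \frac{-18 - 8}{-28 - 8} - 2072246} = \sqrt{1609 \frac{1}{-36} \left(-26\right) - 2072246} = \sqrt{1609 \left(\left(- \frac{1}{36}\right) \left(-26\right)\right) - 2072246} = \sqrt{1609 \cdot \frac{13}{18} - 2072246} = \sqrt{\frac{20917}{18} - 2072246} = \sqrt{- \frac{37279511}{18}} = \frac{i \sqrt{74559022}}{6}$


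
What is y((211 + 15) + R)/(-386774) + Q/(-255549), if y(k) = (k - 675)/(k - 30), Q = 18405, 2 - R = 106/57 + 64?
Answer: -364691428409/5064358419256 ≈ -0.072011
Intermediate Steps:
R = -3640/57 (R = 2 - (106/57 + 64) = 2 - 1*3754/57 = 2 - 3754/57 = -3640/57 ≈ -63.860)
y(k) = (-675 + k)/(-30 + k)
y((211 + 15) + R)/(-386774) + Q/(-255549) = ((-675 + ((211 + 15) - 3640/57))/(-30 + ((211 + 15) - 3640/57)))/(-386774) + 18405/(-255549) = ((-675 + (226 - 3640/57))/(-30 + (226 - 3640/57)))*(-1/386774) + 18405*(-1/255549) = ((-675 + 9242/57)/(-30 + 9242/57))*(-1/386774) - 6135/85183 = (-29233/57/(7532/57))*(-1/386774) - 6135/85183 = ((57/7532)*(-29233/57))*(-1/386774) - 6135/85183 = -29233/7532*(-1/386774) - 6135/85183 = 29233/2913181768 - 6135/85183 = -364691428409/5064358419256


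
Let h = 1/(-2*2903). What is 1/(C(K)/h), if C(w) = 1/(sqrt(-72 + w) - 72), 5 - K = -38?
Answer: 36/2903 - I*sqrt(29)/5806 ≈ 0.012401 - 0.00092752*I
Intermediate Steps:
K = 43 (K = 5 - 1*(-38) = 5 + 38 = 43)
h = -1/5806 (h = 1/(-5806) = -1/5806 ≈ -0.00017224)
C(w) = 1/(-72 + sqrt(-72 + w))
1/(C(K)/h) = 1/(1/((-72 + sqrt(-72 + 43))*(-1/5806))) = 1/(-5806/(-72 + sqrt(-29))) = 1/(-5806/(-72 + I*sqrt(29))) = 36/2903 - I*sqrt(29)/5806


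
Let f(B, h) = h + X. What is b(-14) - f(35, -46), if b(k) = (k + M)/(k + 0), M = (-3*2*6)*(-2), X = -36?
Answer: 545/7 ≈ 77.857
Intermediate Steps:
f(B, h) = -36 + h (f(B, h) = h - 36 = -36 + h)
M = 72 (M = -6*6*(-2) = -36*(-2) = 72)
b(k) = (72 + k)/k (b(k) = (k + 72)/(k + 0) = (72 + k)/k)
b(-14) - f(35, -46) = (72 - 14)/(-14) - (-36 - 46) = -1/14*58 - 1*(-82) = -29/7 + 82 = 545/7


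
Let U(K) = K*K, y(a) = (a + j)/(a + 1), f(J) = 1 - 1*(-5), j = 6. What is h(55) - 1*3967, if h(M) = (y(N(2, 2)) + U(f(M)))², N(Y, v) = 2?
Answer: -22247/9 ≈ -2471.9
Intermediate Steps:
f(J) = 6 (f(J) = 1 + 5 = 6)
y(a) = (6 + a)/(1 + a) (y(a) = (a + 6)/(a + 1) = (6 + a)/(1 + a))
U(K) = K²
h(M) = 13456/9 (h(M) = ((6 + 2)/(1 + 2) + 6²)² = (8/3 + 36)² = (116/3)² = 13456/9)
h(55) - 1*3967 = 13456/9 - 1*3967 = 13456/9 - 3967 = -22247/9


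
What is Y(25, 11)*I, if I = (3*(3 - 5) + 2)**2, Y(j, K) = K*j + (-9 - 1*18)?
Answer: 3968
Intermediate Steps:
Y(j, K) = -27 + K*j (Y(j, K) = K*j + (-9 - 18) = K*j - 27 = -27 + K*j)
I = 16 (I = (3*(-2) + 2)**2 = (-6 + 2)**2 = (-4)**2 = 16)
Y(25, 11)*I = (-27 + 11*25)*16 = (-27 + 275)*16 = 248*16 = 3968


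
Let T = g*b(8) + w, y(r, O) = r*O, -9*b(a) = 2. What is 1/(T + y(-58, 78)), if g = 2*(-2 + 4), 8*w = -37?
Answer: -72/326125 ≈ -0.00022077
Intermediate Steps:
w = -37/8 (w = (1/8)*(-37) = -37/8 ≈ -4.6250)
g = 4 (g = 2*2 = 4)
b(a) = -2/9 (b(a) = -1/9*2 = -2/9)
y(r, O) = O*r
T = -397/72 (T = 4*(-2/9) - 37/8 = -8/9 - 37/8 = -397/72 ≈ -5.5139)
1/(T + y(-58, 78)) = 1/(-397/72 + 78*(-58)) = 1/(-397/72 - 4524) = 1/(-326125/72) = -72/326125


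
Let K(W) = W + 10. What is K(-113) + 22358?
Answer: 22255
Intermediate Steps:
K(W) = 10 + W
K(-113) + 22358 = (10 - 113) + 22358 = -103 + 22358 = 22255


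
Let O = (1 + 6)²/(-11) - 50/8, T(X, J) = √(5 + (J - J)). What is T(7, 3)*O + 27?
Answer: 27 - 471*√5/44 ≈ 3.0639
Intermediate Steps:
T(X, J) = √5 (T(X, J) = √(5 + 0) = √5)
O = -471/44 (O = 7²*(-1/11) - 50*⅛ = 49*(-1/11) - 25/4 = -49/11 - 25/4 = -471/44 ≈ -10.705)
T(7, 3)*O + 27 = √5*(-471/44) + 27 = -471*√5/44 + 27 = 27 - 471*√5/44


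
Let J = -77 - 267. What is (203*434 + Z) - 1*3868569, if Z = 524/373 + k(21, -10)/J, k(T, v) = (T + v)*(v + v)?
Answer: -121269754847/32078 ≈ -3.7805e+6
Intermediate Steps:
k(T, v) = 2*v*(T + v) (k(T, v) = (T + v)*(2*v) = 2*v*(T + v))
J = -344
Z = 65579/32078 (Z = 524/373 + (2*(-10)*(21 - 10))/(-344) = 524*(1/373) + (2*(-10)*11)*(-1/344) = 524/373 - 220*(-1/344) = 524/373 + 55/86 = 65579/32078 ≈ 2.0444)
(203*434 + Z) - 1*3868569 = (203*434 + 65579/32078) - 1*3868569 = (88102 + 65579/32078) - 3868569 = 2826201535/32078 - 3868569 = -121269754847/32078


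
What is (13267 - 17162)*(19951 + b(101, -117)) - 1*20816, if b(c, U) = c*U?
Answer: -31702746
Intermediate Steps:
b(c, U) = U*c
(13267 - 17162)*(19951 + b(101, -117)) - 1*20816 = (13267 - 17162)*(19951 - 117*101) - 1*20816 = -3895*(19951 - 11817) - 20816 = -3895*8134 - 20816 = -31681930 - 20816 = -31702746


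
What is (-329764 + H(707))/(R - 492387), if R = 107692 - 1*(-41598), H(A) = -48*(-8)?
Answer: 7660/7979 ≈ 0.96002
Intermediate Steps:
H(A) = 384
R = 149290 (R = 107692 + 41598 = 149290)
(-329764 + H(707))/(R - 492387) = (-329764 + 384)/(149290 - 492387) = -329380/(-343097) = -329380*(-1/343097) = 7660/7979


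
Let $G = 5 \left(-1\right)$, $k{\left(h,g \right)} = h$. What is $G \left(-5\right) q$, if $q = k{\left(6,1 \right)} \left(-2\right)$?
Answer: $-300$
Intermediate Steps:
$G = -5$
$q = -12$ ($q = 6 \left(-2\right) = -12$)
$G \left(-5\right) q = \left(-5\right) \left(-5\right) \left(-12\right) = 25 \left(-12\right) = -300$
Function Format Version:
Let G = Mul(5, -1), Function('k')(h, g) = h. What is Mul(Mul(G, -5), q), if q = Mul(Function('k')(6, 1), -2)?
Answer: -300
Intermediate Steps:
G = -5
q = -12 (q = Mul(6, -2) = -12)
Mul(Mul(G, -5), q) = Mul(Mul(-5, -5), -12) = Mul(25, -12) = -300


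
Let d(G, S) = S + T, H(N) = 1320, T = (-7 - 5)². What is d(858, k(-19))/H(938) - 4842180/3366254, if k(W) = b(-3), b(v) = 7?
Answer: -2941686623/2221727640 ≈ -1.3241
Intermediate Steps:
T = 144 (T = (-12)² = 144)
k(W) = 7
d(G, S) = 144 + S (d(G, S) = S + 144 = 144 + S)
d(858, k(-19))/H(938) - 4842180/3366254 = (144 + 7)/1320 - 4842180/3366254 = 151*(1/1320) - 4842180*1/3366254 = 151/1320 - 2421090/1683127 = -2941686623/2221727640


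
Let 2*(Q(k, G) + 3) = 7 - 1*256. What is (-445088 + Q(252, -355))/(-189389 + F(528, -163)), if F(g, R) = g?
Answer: 890431/377722 ≈ 2.3574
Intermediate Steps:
Q(k, G) = -255/2 (Q(k, G) = -3 + (7 - 1*256)/2 = -3 + (7 - 256)/2 = -3 + (1/2)*(-249) = -3 - 249/2 = -255/2)
(-445088 + Q(252, -355))/(-189389 + F(528, -163)) = (-445088 - 255/2)/(-189389 + 528) = -890431/2/(-188861) = -890431/2*(-1/188861) = 890431/377722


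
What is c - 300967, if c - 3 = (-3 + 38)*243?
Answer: -292459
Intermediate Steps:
c = 8508 (c = 3 + (-3 + 38)*243 = 3 + 35*243 = 3 + 8505 = 8508)
c - 300967 = 8508 - 300967 = -292459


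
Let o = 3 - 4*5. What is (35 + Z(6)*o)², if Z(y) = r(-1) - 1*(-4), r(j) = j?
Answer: 256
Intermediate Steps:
Z(y) = 3 (Z(y) = -1 - 1*(-4) = -1 + 4 = 3)
o = -17 (o = 3 - 1*20 = 3 - 20 = -17)
(35 + Z(6)*o)² = (35 + 3*(-17))² = (35 - 51)² = (-16)² = 256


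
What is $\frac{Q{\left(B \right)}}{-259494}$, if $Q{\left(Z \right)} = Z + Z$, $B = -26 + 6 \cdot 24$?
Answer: $- \frac{118}{129747} \approx -0.00090946$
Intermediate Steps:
$B = 118$ ($B = -26 + 144 = 118$)
$Q{\left(Z \right)} = 2 Z$
$\frac{Q{\left(B \right)}}{-259494} = \frac{2 \cdot 118}{-259494} = 236 \left(- \frac{1}{259494}\right) = - \frac{118}{129747}$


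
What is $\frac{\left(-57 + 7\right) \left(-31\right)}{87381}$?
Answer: $\frac{1550}{87381} \approx 0.017738$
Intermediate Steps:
$\frac{\left(-57 + 7\right) \left(-31\right)}{87381} = \left(-50\right) \left(-31\right) \frac{1}{87381} = 1550 \cdot \frac{1}{87381} = \frac{1550}{87381}$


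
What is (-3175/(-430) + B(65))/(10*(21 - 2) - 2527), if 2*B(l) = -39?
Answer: 521/100491 ≈ 0.0051845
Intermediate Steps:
B(l) = -39/2 (B(l) = (½)*(-39) = -39/2)
(-3175/(-430) + B(65))/(10*(21 - 2) - 2527) = (-3175/(-430) - 39/2)/(10*(21 - 2) - 2527) = (-3175*(-1/430) - 39/2)/(10*19 - 2527) = (635/86 - 39/2)/(190 - 2527) = -521/43/(-2337) = -521/43*(-1/2337) = 521/100491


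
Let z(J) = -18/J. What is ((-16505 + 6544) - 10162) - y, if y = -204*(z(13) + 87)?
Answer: -34547/13 ≈ -2657.5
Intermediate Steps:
y = -227052/13 (y = -204*(-18/13 + 87) = -204*1113/13 = -227052/13 ≈ -17466.)
((-16505 + 6544) - 10162) - y = ((-16505 + 6544) - 10162) - 1*(-227052/13) = (-9961 - 10162) + 227052/13 = -20123 + 227052/13 = -34547/13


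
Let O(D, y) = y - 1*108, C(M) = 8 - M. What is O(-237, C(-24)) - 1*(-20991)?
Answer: 20915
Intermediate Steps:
O(D, y) = -108 + y (O(D, y) = y - 108 = -108 + y)
O(-237, C(-24)) - 1*(-20991) = (-108 + (8 - 1*(-24))) - 1*(-20991) = (-108 + (8 + 24)) + 20991 = (-108 + 32) + 20991 = -76 + 20991 = 20915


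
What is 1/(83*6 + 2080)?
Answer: 1/2578 ≈ 0.00038790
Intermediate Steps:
1/(83*6 + 2080) = 1/(498 + 2080) = 1/2578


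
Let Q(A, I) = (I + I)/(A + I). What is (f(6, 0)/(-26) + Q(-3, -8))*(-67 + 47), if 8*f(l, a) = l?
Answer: -8155/286 ≈ -28.514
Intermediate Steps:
f(l, a) = l/8
Q(A, I) = 2*I/(A + I) (Q(A, I) = (2*I)/(A + I) = 2*I/(A + I))
(f(6, 0)/(-26) + Q(-3, -8))*(-67 + 47) = (((1/8)*6)/(-26) + 2*(-8)/(-3 - 8))*(-67 + 47) = ((3/4)*(-1/26) + 2*(-8)/(-11))*(-20) = (-3/104 + 2*(-8)*(-1/11))*(-20) = (-3/104 + 16/11)*(-20) = (1631/1144)*(-20) = -8155/286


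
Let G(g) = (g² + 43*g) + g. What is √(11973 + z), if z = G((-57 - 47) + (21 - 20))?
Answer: 95*√2 ≈ 134.35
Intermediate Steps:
G(g) = g² + 44*g
z = 6077 (z = ((-57 - 47) + (21 - 20))*(44 + ((-57 - 47) + (21 - 20))) = (-104 + 1)*(44 + (-104 + 1)) = -103*(44 - 103) = -103*(-59) = 6077)
√(11973 + z) = √(11973 + 6077) = √18050 = 95*√2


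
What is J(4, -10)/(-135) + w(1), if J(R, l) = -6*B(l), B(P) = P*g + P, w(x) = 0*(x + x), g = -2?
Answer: 4/9 ≈ 0.44444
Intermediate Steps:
w(x) = 0 (w(x) = 0*(2*x) = 0)
B(P) = -P (B(P) = P*(-2) + P = -2*P + P = -P)
J(R, l) = 6*l (J(R, l) = -(-6)*l = 6*l)
J(4, -10)/(-135) + w(1) = (6*(-10))/(-135) + 0 = -60*(-1/135) + 0 = 4/9 + 0 = 4/9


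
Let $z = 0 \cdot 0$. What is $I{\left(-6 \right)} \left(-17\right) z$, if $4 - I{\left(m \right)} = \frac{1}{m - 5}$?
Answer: $0$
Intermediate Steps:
$I{\left(m \right)} = 4 - \frac{1}{-5 + m}$ ($I{\left(m \right)} = 4 - \frac{1}{m - 5} = 4 - \frac{1}{-5 + m}$)
$z = 0$
$I{\left(-6 \right)} \left(-17\right) z = \frac{-21 + 4 \left(-6\right)}{-5 - 6} \left(-17\right) 0 = \frac{-21 - 24}{-11} \left(-17\right) 0 = \left(- \frac{1}{11}\right) \left(-45\right) \left(-17\right) 0 = \frac{45}{11} \left(-17\right) 0 = \left(- \frac{765}{11}\right) 0 = 0$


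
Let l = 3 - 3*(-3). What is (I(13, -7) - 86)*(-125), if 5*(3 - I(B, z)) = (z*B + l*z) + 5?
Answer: 6125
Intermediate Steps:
l = 12 (l = 3 + 9 = 12)
I(B, z) = 2 - 12*z/5 - B*z/5 (I(B, z) = 3 - ((z*B + 12*z) + 5)/5 = 3 - ((B*z + 12*z) + 5)/5 = 3 - ((12*z + B*z) + 5)/5 = 3 - (5 + 12*z + B*z)/5 = 3 + (-1 - 12*z/5 - B*z/5) = 2 - 12*z/5 - B*z/5)
(I(13, -7) - 86)*(-125) = ((2 - 12/5*(-7) - ⅕*13*(-7)) - 86)*(-125) = ((2 + 84/5 + 91/5) - 86)*(-125) = (37 - 86)*(-125) = -49*(-125) = 6125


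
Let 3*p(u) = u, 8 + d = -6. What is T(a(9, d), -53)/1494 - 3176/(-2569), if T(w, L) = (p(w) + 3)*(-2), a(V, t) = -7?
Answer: 7112278/5757129 ≈ 1.2354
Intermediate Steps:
d = -14 (d = -8 - 6 = -14)
p(u) = u/3
T(w, L) = -6 - 2*w/3 (T(w, L) = (w/3 + 3)*(-2) = (3 + w/3)*(-2) = -6 - 2*w/3)
T(a(9, d), -53)/1494 - 3176/(-2569) = (-6 - ⅔*(-7))/1494 - 3176/(-2569) = (-6 + 14/3)*(1/1494) - 3176*(-1/2569) = -4/3*1/1494 + 3176/2569 = -2/2241 + 3176/2569 = 7112278/5757129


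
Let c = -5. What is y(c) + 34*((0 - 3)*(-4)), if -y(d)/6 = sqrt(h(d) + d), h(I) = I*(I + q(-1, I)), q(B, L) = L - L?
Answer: 408 - 12*sqrt(5) ≈ 381.17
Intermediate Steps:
q(B, L) = 0
h(I) = I**2 (h(I) = I*(I + 0) = I*I = I**2)
y(d) = -6*sqrt(d + d**2) (y(d) = -6*sqrt(d**2 + d) = -6*sqrt(d + d**2))
y(c) + 34*((0 - 3)*(-4)) = -6*2*sqrt(5) + 34*((0 - 3)*(-4)) = -6*2*sqrt(5) + 34*(-3*(-4)) = -12*sqrt(5) + 34*12 = -12*sqrt(5) + 408 = 408 - 12*sqrt(5)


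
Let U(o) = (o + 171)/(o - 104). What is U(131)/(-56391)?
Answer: -302/1522557 ≈ -0.00019835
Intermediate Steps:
U(o) = (171 + o)/(-104 + o)
U(131)/(-56391) = ((171 + 131)/(-104 + 131))/(-56391) = (302/27)*(-1/56391) = -302/1522557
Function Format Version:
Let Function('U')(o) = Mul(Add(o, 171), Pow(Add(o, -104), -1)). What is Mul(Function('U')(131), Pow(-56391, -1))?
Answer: Rational(-302, 1522557) ≈ -0.00019835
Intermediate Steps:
Function('U')(o) = Mul(Pow(Add(-104, o), -1), Add(171, o)) (Function('U')(o) = Mul(Add(171, o), Pow(Add(-104, o), -1)) = Mul(Pow(Add(-104, o), -1), Add(171, o)))
Mul(Function('U')(131), Pow(-56391, -1)) = Mul(Mul(Pow(Add(-104, 131), -1), Add(171, 131)), Pow(-56391, -1)) = Mul(Mul(Pow(27, -1), 302), Rational(-1, 56391)) = Mul(Mul(Rational(1, 27), 302), Rational(-1, 56391)) = Mul(Rational(302, 27), Rational(-1, 56391)) = Rational(-302, 1522557)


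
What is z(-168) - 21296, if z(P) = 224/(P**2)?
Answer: -2683295/126 ≈ -21296.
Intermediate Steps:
z(P) = 224/P**2
z(-168) - 21296 = 224/(-168)**2 - 21296 = 224*(1/28224) - 21296 = 1/126 - 21296 = -2683295/126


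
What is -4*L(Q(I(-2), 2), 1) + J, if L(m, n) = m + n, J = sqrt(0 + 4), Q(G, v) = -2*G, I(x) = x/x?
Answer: 6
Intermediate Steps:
I(x) = 1
J = 2 (J = sqrt(4) = 2)
-4*L(Q(I(-2), 2), 1) + J = -4*(-2*1 + 1) + 2 = -4*(-2 + 1) + 2 = -4*(-1) + 2 = 4 + 2 = 6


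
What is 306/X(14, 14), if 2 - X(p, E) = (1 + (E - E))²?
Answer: 306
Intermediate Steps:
X(p, E) = 1 (X(p, E) = 2 - (1 + (E - E))² = 2 - (1 + 0)² = 2 - 1*1² = 2 - 1*1 = 2 - 1 = 1)
306/X(14, 14) = 306/1 = 306*1 = 306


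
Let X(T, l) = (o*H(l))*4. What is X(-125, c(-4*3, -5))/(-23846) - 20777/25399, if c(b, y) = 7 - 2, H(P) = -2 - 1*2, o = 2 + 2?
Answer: -246911403/302832277 ≈ -0.81534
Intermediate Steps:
o = 4
H(P) = -4 (H(P) = -2 - 2 = -4)
c(b, y) = 5
X(T, l) = -64 (X(T, l) = (4*(-4))*4 = -16*4 = -64)
X(-125, c(-4*3, -5))/(-23846) - 20777/25399 = -64/(-23846) - 20777/25399 = -64*(-1/23846) - 20777*1/25399 = 32/11923 - 20777/25399 = -246911403/302832277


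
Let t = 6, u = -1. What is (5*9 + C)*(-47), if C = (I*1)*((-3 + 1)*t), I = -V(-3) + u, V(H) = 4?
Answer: -4935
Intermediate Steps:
I = -5 (I = -1*4 - 1 = -4 - 1 = -5)
C = 60 (C = (-5*1)*((-3 + 1)*6) = -(-10)*6 = -5*(-12) = 60)
(5*9 + C)*(-47) = (5*9 + 60)*(-47) = (45 + 60)*(-47) = 105*(-47) = -4935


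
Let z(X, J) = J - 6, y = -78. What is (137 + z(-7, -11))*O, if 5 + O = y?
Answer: -9960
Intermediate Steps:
O = -83 (O = -5 - 78 = -83)
z(X, J) = -6 + J
(137 + z(-7, -11))*O = (137 + (-6 - 11))*(-83) = (137 - 17)*(-83) = 120*(-83) = -9960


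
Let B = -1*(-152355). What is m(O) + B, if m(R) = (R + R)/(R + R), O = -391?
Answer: 152356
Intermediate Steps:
B = 152355
m(R) = 1 (m(R) = (2*R)/((2*R)) = (2*R)*(1/(2*R)) = 1)
m(O) + B = 1 + 152355 = 152356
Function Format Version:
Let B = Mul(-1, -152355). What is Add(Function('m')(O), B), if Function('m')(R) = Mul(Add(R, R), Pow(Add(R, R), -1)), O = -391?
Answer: 152356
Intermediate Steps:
B = 152355
Function('m')(R) = 1 (Function('m')(R) = Mul(Mul(2, R), Pow(Mul(2, R), -1)) = Mul(Mul(2, R), Mul(Rational(1, 2), Pow(R, -1))) = 1)
Add(Function('m')(O), B) = Add(1, 152355) = 152356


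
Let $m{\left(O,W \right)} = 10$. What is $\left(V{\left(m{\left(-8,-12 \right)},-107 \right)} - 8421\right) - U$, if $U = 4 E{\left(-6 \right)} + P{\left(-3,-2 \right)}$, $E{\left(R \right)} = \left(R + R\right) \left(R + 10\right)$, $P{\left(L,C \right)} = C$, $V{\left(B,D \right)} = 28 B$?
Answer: $-7947$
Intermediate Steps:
$E{\left(R \right)} = 2 R \left(10 + R\right)$
$U = -194$ ($U = 4 \cdot 2 \left(-6\right) \left(10 - 6\right) - 2 = 4 \cdot 2 \left(-6\right) 4 - 2 = 4 \left(-48\right) - 2 = -192 - 2 = -194$)
$\left(V{\left(m{\left(-8,-12 \right)},-107 \right)} - 8421\right) - U = \left(28 \cdot 10 - 8421\right) - -194 = \left(280 - 8421\right) + 194 = -8141 + 194 = -7947$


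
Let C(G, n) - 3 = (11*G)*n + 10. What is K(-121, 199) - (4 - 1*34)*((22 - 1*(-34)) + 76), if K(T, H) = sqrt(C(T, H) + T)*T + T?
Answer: 3839 - 121*I*sqrt(264977) ≈ 3839.0 - 62286.0*I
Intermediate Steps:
C(G, n) = 13 + 11*G*n (C(G, n) = 3 + ((11*G)*n + 10) = 3 + (11*G*n + 10) = 3 + (10 + 11*G*n) = 13 + 11*G*n)
K(T, H) = T + T*sqrt(13 + T + 11*H*T) (K(T, H) = sqrt((13 + 11*T*H) + T)*T + T = sqrt((13 + 11*H*T) + T)*T + T = sqrt(13 + T + 11*H*T)*T + T = T*sqrt(13 + T + 11*H*T) + T = T + T*sqrt(13 + T + 11*H*T))
K(-121, 199) - (4 - 1*34)*((22 - 1*(-34)) + 76) = -121*(1 + sqrt(13 - 121 + 11*199*(-121))) - (4 - 1*34)*((22 - 1*(-34)) + 76) = -121*(1 + sqrt(13 - 121 - 264869)) - (4 - 34)*((22 + 34) + 76) = -121*(1 + sqrt(-264977)) - (-30)*(56 + 76) = -121*(1 + I*sqrt(264977)) - (-30)*132 = (-121 - 121*I*sqrt(264977)) - 1*(-3960) = (-121 - 121*I*sqrt(264977)) + 3960 = 3839 - 121*I*sqrt(264977)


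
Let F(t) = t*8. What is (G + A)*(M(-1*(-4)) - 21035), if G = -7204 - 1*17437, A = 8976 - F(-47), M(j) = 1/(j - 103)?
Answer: 31838822674/99 ≈ 3.2160e+8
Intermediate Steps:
F(t) = 8*t
M(j) = 1/(-103 + j)
A = 9352 (A = 8976 - 8*(-47) = 8976 - 1*(-376) = 8976 + 376 = 9352)
G = -24641 (G = -7204 - 17437 = -24641)
(G + A)*(M(-1*(-4)) - 21035) = (-24641 + 9352)*(1/(-103 - 1*(-4)) - 21035) = -15289*(1/(-103 + 4) - 21035) = -15289*(1/(-99) - 21035) = -15289*(-1/99 - 21035) = -15289*(-2082466/99) = 31838822674/99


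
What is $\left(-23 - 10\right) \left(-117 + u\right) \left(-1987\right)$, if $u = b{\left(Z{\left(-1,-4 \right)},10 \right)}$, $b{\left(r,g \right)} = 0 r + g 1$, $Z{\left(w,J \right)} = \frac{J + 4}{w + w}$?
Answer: $-7016097$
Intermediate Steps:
$Z{\left(w,J \right)} = \frac{4 + J}{2 w}$
$b{\left(r,g \right)} = g$ ($b{\left(r,g \right)} = 0 + g = g$)
$u = 10$
$\left(-23 - 10\right) \left(-117 + u\right) \left(-1987\right) = \left(-23 - 10\right) \left(-117 + 10\right) \left(-1987\right) = \left(-33\right) \left(-107\right) \left(-1987\right) = 3531 \left(-1987\right) = -7016097$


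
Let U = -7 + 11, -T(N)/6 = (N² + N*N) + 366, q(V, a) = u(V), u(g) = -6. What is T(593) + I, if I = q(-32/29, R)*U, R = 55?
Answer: -4222008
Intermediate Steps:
q(V, a) = -6
T(N) = -2196 - 12*N² (T(N) = -6*((N² + N*N) + 366) = -6*((N² + N²) + 366) = -6*(2*N² + 366) = -6*(366 + 2*N²) = -2196 - 12*N²)
U = 4
I = -24 (I = -6*4 = -24)
T(593) + I = (-2196 - 12*593²) - 24 = (-2196 - 12*351649) - 24 = (-2196 - 4219788) - 24 = -4221984 - 24 = -4222008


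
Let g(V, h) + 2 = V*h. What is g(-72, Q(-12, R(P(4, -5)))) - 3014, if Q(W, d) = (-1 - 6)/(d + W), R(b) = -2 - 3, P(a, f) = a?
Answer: -51776/17 ≈ -3045.6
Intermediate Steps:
R(b) = -5
Q(W, d) = -7/(W + d)
g(V, h) = -2 + V*h
g(-72, Q(-12, R(P(4, -5)))) - 3014 = (-2 - (-504)/(-12 - 5)) - 3014 = (-2 - (-504)/(-17)) - 3014 = (-2 - (-504)*(-1)/17) - 3014 = (-2 - 72*7/17) - 3014 = (-2 - 504/17) - 3014 = -538/17 - 3014 = -51776/17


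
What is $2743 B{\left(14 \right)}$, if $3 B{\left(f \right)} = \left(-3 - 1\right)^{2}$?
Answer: $\frac{43888}{3} \approx 14629.0$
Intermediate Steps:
$B{\left(f \right)} = \frac{16}{3}$ ($B{\left(f \right)} = \frac{\left(-3 - 1\right)^{2}}{3} = \frac{\left(-4\right)^{2}}{3} = \frac{1}{3} \cdot 16 = \frac{16}{3}$)
$2743 B{\left(14 \right)} = 2743 \cdot \frac{16}{3} = \frac{43888}{3}$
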